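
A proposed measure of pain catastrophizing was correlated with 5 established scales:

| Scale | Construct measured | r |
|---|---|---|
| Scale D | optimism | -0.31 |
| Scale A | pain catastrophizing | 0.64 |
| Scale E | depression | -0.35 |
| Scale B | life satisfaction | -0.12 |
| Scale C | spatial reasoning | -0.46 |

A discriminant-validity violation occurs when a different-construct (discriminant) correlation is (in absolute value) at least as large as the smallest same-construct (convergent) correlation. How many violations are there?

Convergent (same construct = pain catastrophizing): Scale A.
Smallest convergent = 0.64. Discriminant |r|: 0.31, 0.35, 0.12, 0.46; count ≥ 0.64 → 0.

0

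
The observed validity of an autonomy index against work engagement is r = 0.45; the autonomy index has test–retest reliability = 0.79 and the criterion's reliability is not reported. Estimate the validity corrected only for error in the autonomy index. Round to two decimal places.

Single correction: r_c = r_obs / √r_xx = 0.45 / √0.79 = 0.45 / 0.8888 ≈ 0.51.

0.51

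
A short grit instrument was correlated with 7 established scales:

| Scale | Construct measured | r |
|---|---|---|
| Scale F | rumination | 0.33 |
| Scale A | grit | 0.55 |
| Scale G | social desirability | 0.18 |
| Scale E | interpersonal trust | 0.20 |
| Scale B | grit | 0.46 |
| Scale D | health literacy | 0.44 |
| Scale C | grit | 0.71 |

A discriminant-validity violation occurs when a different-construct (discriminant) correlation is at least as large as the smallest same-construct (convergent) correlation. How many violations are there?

Convergent (same construct = grit): Scale A, Scale B, Scale C.
Smallest convergent = 0.46. Discriminant values: 0.33, 0.18, 0.20, 0.44; count ≥ 0.46 → 0.

0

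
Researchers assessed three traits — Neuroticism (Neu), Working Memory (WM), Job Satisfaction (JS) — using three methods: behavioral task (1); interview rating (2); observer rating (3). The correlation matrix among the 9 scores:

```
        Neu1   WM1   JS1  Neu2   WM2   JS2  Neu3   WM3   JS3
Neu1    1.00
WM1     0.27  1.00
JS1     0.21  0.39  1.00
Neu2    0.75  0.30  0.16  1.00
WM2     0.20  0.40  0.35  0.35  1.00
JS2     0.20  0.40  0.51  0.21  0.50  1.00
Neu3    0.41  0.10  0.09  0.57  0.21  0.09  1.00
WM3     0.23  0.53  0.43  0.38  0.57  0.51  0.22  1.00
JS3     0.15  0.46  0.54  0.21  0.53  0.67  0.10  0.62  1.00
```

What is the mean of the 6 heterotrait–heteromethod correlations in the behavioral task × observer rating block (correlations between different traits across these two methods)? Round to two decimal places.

0.24

HTHM values (method 1 × method 3): 0.23, 0.15, 0.10, 0.46, 0.09, 0.43; mean = 1.46/6 = 0.24.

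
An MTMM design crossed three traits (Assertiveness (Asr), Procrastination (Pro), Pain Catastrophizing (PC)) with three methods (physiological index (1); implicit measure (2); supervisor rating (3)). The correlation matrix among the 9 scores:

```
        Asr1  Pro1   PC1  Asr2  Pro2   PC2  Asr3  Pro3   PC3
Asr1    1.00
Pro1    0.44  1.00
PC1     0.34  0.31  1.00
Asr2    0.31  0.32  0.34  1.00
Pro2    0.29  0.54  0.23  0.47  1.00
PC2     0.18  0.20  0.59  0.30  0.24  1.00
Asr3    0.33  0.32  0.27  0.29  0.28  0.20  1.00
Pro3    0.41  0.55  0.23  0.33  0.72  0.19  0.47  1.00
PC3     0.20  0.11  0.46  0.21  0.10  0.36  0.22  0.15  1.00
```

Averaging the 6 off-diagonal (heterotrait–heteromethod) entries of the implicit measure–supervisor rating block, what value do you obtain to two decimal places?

HTHM values (method 2 × method 3): 0.33, 0.21, 0.28, 0.10, 0.20, 0.19; mean = 1.31/6 = 0.22.

0.22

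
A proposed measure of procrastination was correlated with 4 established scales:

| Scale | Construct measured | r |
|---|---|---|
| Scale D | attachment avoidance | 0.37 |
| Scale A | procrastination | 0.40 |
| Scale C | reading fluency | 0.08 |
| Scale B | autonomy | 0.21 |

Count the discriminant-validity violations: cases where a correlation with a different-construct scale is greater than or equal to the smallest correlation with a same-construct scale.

0

Convergent (same construct = procrastination): Scale A.
Smallest convergent = 0.40. Discriminant values: 0.37, 0.08, 0.21; count ≥ 0.40 → 0.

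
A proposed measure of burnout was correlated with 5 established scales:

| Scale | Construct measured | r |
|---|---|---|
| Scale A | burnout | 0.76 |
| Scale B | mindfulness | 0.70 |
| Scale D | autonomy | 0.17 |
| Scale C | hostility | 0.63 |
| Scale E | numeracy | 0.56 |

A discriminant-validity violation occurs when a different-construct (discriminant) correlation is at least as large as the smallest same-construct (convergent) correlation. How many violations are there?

0

Convergent (same construct = burnout): Scale A.
Smallest convergent = 0.76. Discriminant values: 0.70, 0.17, 0.63, 0.56; count ≥ 0.76 → 0.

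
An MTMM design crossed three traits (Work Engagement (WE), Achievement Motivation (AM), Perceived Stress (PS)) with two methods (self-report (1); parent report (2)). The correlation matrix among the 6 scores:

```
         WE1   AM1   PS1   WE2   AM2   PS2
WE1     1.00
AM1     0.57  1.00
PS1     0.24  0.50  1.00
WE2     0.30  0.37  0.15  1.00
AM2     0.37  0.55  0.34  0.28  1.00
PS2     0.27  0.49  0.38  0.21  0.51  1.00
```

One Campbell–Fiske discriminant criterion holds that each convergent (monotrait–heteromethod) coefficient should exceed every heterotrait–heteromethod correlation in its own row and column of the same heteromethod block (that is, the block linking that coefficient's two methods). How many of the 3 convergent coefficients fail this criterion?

2

Checking each validity diagonal entry against its comparison values:
WE (methods 1·2): 0.30 vs {0.37, 0.37, 0.27, 0.15} → fail.
AM (methods 1·2): 0.55 vs {0.37, 0.37, 0.49, 0.34} → pass.
PS (methods 1·2): 0.38 vs {0.15, 0.27, 0.34, 0.49} → fail.
2 of 3 fail.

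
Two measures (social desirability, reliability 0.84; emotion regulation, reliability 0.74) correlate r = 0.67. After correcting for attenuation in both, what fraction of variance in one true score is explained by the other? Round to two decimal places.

0.72

Disattenuated r = 0.67 / √(0.84 × 0.74) = 0.67 / 0.7884 = 0.8498.
Shared true-score variance = 0.8498² = 0.7222 ≈ 0.72.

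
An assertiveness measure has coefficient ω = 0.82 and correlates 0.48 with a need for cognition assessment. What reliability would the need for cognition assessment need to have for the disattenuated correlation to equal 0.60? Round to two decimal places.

r_true = r_obs / √(r_xx · r_yy) ⇒ 0.60 = 0.48 / √(0.82 · r_yy).
√(0.82 · r_yy) = 0.48 / 0.60 = 0.8000; 0.82 · r_yy = 0.6400; r_yy = 0.6400 / 0.82 ≈ 0.78.

0.78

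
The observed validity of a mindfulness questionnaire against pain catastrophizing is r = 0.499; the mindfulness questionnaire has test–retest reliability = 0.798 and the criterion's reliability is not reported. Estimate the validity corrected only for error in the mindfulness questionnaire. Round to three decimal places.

Single correction: r_c = r_obs / √r_xx = 0.499 / √0.798 = 0.499 / 0.8933 ≈ 0.559.

0.559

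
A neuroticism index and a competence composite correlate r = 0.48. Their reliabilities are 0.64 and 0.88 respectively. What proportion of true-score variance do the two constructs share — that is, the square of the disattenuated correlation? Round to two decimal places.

0.41

Disattenuated r = 0.48 / √(0.64 × 0.88) = 0.48 / 0.7505 = 0.6396.
Shared true-score variance = 0.6396² = 0.4091 ≈ 0.41.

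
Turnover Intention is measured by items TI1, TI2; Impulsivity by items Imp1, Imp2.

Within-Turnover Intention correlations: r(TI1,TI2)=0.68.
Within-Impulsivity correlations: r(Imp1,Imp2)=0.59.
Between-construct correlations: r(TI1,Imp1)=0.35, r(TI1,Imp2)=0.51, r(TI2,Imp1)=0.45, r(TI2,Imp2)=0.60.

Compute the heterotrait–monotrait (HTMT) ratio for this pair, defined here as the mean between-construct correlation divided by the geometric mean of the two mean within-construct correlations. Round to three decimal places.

Between-construct mean = 1.91/4 = 0.4775.
Mean within-TI = 0.68/1 = 0.6800; mean within-Imp = 0.59/1 = 0.5900.
Geometric mean = √(0.6800 × 0.5900) = 0.6334.
HTMT = 0.4775 / 0.6334 = 0.754.

0.754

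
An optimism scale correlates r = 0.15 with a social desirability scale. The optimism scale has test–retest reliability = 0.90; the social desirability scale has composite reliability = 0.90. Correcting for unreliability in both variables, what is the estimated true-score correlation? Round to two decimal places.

r_true = r_obs / √(r_xx · r_yy) = 0.15 / √(0.90 × 0.90) = 0.15 / √0.8100 = 0.15 / 0.9000 ≈ 0.17.

0.17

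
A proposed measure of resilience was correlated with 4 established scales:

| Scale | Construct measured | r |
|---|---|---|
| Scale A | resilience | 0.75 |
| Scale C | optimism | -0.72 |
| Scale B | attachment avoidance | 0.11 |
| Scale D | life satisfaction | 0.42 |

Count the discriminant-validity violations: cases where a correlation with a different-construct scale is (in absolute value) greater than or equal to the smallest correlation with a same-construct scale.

Convergent (same construct = resilience): Scale A.
Smallest convergent = 0.75. Discriminant |r|: 0.72, 0.11, 0.42; count ≥ 0.75 → 0.

0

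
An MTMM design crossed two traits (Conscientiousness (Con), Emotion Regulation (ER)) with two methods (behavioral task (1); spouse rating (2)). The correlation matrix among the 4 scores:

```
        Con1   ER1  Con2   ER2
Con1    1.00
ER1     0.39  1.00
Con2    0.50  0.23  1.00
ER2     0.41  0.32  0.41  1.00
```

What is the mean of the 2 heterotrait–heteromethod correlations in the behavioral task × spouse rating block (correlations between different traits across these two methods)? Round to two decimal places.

HTHM values (method 1 × method 2): 0.41, 0.23; mean = 0.64/2 = 0.32.

0.32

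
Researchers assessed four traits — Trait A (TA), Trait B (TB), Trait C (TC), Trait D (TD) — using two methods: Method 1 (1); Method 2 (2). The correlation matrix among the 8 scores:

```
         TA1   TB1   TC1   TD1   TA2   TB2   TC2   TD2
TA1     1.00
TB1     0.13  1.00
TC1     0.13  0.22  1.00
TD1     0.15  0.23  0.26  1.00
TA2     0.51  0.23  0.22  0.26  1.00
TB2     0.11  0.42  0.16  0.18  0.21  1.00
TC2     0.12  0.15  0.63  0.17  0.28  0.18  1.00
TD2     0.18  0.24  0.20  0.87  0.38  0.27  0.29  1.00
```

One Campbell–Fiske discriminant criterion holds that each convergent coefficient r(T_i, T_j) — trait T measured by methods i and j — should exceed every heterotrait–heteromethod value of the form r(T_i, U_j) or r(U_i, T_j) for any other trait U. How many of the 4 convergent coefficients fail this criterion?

0

Convergent coefficients and their comparison sets:
TA (methods 1·2): 0.51 vs {0.11, 0.23, 0.12, 0.22, 0.18, 0.26} → pass.
TB (methods 1·2): 0.42 vs {0.23, 0.11, 0.15, 0.16, 0.24, 0.18} → pass.
TC (methods 1·2): 0.63 vs {0.22, 0.12, 0.16, 0.15, 0.20, 0.17} → pass.
TD (methods 1·2): 0.87 vs {0.26, 0.18, 0.18, 0.24, 0.17, 0.20} → pass.
0 of 4 fail.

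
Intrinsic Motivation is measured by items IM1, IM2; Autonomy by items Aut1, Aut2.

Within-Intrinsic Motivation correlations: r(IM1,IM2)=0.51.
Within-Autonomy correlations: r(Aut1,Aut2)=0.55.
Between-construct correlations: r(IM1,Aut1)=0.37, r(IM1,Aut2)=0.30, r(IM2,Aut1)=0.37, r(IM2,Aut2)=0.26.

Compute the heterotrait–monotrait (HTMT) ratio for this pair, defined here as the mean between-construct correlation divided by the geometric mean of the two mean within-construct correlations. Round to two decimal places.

Mean between = 1.30/4 = 0.3250.
Mean within-IM = 0.51/1 = 0.5100; mean within-Aut = 0.55/1 = 0.5500.
Geometric mean = √(0.5100 × 0.5500) = 0.5296.
HTMT = 0.3250 / 0.5296 = 0.61.

0.61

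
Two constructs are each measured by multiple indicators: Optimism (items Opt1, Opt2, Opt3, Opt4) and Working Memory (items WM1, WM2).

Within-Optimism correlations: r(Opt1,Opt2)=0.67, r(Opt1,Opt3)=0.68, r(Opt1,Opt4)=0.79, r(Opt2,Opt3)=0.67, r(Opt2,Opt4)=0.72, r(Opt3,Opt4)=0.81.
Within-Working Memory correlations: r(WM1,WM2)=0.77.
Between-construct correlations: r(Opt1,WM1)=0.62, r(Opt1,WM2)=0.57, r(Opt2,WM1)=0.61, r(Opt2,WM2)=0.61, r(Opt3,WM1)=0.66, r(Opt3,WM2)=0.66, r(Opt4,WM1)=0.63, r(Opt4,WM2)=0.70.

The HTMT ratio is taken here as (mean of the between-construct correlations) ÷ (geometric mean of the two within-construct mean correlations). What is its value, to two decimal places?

Mean between = 5.06/8 = 0.6325.
Mean within-Opt = 4.34/6 = 0.7233; mean within-WM = 0.77/1 = 0.7700.
Geometric mean = √(0.7233 × 0.7700) = 0.7463.
HTMT = 0.6325 / 0.7463 = 0.85.

0.85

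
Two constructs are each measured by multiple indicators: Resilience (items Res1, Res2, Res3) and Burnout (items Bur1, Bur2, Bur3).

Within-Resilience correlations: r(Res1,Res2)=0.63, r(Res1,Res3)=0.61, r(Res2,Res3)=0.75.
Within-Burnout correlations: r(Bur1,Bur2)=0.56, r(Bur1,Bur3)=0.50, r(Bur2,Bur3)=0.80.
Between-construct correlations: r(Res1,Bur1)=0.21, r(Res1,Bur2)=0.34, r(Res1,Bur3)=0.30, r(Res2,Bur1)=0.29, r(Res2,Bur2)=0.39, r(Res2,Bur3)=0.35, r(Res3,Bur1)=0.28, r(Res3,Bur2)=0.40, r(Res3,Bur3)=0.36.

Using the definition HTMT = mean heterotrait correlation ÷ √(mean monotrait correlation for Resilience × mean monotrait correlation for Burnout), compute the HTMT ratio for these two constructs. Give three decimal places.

0.506

Mean between = 2.92/9 = 0.3244.
Mean within-Res = 1.99/3 = 0.6633; mean within-Bur = 1.86/3 = 0.6200.
Geometric mean = √(0.6633 × 0.6200) = 0.6413.
HTMT = 0.3244 / 0.6413 = 0.506.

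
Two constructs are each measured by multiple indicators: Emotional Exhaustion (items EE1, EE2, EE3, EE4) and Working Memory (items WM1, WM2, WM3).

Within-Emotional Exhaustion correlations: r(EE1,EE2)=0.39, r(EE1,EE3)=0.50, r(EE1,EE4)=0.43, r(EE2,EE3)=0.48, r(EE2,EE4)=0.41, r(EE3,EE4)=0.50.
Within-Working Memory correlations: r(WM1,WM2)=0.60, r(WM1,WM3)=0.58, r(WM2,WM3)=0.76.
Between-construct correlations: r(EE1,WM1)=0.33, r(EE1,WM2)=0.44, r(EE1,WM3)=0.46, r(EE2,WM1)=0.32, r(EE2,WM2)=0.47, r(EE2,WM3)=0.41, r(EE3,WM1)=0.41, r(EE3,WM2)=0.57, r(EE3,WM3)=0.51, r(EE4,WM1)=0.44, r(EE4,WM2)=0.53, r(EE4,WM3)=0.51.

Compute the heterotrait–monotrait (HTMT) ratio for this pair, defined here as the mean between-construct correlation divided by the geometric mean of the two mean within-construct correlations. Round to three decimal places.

0.833

Mean between = 5.40/12 = 0.4500.
Mean within-EE = 2.71/6 = 0.4517; mean within-WM = 1.94/3 = 0.6467.
Geometric mean = √(0.4517 × 0.6467) = 0.5405.
HTMT = 0.4500 / 0.5405 = 0.833.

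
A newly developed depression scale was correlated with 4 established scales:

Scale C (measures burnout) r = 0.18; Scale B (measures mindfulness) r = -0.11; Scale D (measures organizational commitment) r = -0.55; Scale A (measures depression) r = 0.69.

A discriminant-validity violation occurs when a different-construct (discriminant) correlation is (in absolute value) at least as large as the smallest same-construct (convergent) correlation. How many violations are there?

0

Convergent (same construct = depression): Scale A.
Smallest convergent = 0.69. Discriminant |r|: 0.18, 0.11, 0.55; count ≥ 0.69 → 0.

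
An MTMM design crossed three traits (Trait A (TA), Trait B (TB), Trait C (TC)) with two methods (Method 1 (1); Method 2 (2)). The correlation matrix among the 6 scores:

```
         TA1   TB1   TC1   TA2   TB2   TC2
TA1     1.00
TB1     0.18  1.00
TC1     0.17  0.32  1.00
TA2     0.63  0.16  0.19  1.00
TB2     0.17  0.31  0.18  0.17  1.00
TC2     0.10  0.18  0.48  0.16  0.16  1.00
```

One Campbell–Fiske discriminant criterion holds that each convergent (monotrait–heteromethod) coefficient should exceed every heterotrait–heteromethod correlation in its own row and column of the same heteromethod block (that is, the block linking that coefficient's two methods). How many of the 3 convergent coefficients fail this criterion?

0

Checking each validity diagonal entry against its comparison values:
TA (methods 1·2): 0.63 vs {0.17, 0.16, 0.10, 0.19} → pass.
TB (methods 1·2): 0.31 vs {0.16, 0.17, 0.18, 0.18} → pass.
TC (methods 1·2): 0.48 vs {0.19, 0.10, 0.18, 0.18} → pass.
0 of 3 fail.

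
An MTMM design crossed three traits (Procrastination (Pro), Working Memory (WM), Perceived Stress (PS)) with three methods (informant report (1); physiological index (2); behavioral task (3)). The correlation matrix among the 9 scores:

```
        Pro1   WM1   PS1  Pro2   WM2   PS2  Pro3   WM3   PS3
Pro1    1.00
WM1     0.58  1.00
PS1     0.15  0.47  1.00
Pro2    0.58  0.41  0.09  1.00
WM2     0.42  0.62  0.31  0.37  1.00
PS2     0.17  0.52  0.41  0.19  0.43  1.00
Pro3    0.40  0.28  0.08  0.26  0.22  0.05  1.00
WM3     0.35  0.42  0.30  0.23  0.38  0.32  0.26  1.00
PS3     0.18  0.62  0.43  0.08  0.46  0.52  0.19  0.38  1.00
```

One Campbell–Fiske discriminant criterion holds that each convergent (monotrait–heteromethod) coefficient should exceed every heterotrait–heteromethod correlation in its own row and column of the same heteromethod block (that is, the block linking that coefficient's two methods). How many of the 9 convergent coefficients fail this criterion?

4

Convergent coefficients and their comparison sets:
Pro (methods 1·2): 0.58 vs {0.42, 0.41, 0.17, 0.09} → pass.
Pro (methods 1·3): 0.40 vs {0.35, 0.28, 0.18, 0.08} → pass.
Pro (methods 2·3): 0.26 vs {0.23, 0.22, 0.08, 0.05} → pass.
WM (methods 1·2): 0.62 vs {0.41, 0.42, 0.52, 0.31} → pass.
WM (methods 1·3): 0.42 vs {0.28, 0.35, 0.62, 0.30} → fail.
WM (methods 2·3): 0.38 vs {0.22, 0.23, 0.46, 0.32} → fail.
PS (methods 1·2): 0.41 vs {0.09, 0.17, 0.31, 0.52} → fail.
PS (methods 1·3): 0.43 vs {0.08, 0.18, 0.30, 0.62} → fail.
PS (methods 2·3): 0.52 vs {0.05, 0.08, 0.32, 0.46} → pass.
4 of 9 fail.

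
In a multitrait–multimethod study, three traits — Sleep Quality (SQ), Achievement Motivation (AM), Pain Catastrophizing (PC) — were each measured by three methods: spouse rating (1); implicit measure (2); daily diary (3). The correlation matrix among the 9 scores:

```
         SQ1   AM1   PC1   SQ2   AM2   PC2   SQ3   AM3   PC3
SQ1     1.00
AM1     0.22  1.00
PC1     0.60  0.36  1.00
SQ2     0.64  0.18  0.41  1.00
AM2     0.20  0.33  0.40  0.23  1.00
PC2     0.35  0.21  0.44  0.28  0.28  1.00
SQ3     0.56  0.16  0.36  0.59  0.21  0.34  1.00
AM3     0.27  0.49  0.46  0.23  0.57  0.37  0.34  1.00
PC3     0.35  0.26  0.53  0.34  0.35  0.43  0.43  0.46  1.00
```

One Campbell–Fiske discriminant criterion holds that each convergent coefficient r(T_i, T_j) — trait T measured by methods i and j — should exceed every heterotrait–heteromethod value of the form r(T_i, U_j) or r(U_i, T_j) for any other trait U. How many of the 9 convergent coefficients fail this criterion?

Convergent coefficients and their comparison sets:
SQ (methods 1·2): 0.64 vs {0.20, 0.18, 0.35, 0.41} → pass.
SQ (methods 1·3): 0.56 vs {0.27, 0.16, 0.35, 0.36} → pass.
SQ (methods 2·3): 0.59 vs {0.23, 0.21, 0.34, 0.34} → pass.
AM (methods 1·2): 0.33 vs {0.18, 0.20, 0.21, 0.40} → fail.
AM (methods 1·3): 0.49 vs {0.16, 0.27, 0.26, 0.46} → pass.
AM (methods 2·3): 0.57 vs {0.21, 0.23, 0.35, 0.37} → pass.
PC (methods 1·2): 0.44 vs {0.41, 0.35, 0.40, 0.21} → pass.
PC (methods 1·3): 0.53 vs {0.36, 0.35, 0.46, 0.26} → pass.
PC (methods 2·3): 0.43 vs {0.34, 0.34, 0.37, 0.35} → pass.
1 of 9 fail.

1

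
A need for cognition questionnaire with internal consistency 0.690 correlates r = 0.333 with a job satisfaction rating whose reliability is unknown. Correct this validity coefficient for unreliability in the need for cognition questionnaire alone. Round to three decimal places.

0.401

Single correction: r_c = r_obs / √r_xx = 0.333 / √0.690 = 0.333 / 0.8307 ≈ 0.401.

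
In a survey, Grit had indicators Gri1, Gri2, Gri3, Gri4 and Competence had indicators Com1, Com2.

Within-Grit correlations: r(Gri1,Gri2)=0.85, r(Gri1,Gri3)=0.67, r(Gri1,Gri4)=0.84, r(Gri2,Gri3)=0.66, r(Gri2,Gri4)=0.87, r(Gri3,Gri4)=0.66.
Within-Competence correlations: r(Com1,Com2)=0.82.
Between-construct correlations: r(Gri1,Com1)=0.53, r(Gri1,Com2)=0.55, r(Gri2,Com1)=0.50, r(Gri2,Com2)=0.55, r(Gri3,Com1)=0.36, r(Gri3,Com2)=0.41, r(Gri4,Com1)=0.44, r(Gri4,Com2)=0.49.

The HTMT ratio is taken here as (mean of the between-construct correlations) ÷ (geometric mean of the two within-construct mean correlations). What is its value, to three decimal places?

0.607

Mean heterotrait r = 3.83/8 = 0.4788.
Mean within-Gri = 4.55/6 = 0.7583; mean within-Com = 0.82/1 = 0.8200.
Geometric mean = √(0.7583 × 0.8200) = 0.7885.
HTMT = 0.4788 / 0.7885 = 0.607.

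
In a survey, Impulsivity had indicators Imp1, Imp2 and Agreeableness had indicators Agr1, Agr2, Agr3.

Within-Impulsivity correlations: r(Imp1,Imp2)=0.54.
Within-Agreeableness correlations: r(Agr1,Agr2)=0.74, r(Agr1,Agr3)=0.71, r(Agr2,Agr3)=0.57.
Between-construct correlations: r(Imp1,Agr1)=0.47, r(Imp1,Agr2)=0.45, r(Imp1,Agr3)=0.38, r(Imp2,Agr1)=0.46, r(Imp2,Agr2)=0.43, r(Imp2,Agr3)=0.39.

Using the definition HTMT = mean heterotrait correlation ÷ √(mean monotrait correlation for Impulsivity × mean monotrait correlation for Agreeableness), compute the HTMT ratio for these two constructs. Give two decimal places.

Between-construct mean = 2.58/6 = 0.4300.
Mean within-Imp = 0.54/1 = 0.5400; mean within-Agr = 2.02/3 = 0.6733.
Geometric mean = √(0.5400 × 0.6733) = 0.6030.
HTMT = 0.4300 / 0.6030 = 0.71.

0.71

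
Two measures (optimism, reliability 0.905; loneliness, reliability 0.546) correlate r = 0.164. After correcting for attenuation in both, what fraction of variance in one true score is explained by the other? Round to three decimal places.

0.054

Disattenuated r = 0.164 / √(0.905 × 0.546) = 0.164 / 0.7029 = 0.2333.
Shared true-score variance = 0.2333² = 0.0544 ≈ 0.054.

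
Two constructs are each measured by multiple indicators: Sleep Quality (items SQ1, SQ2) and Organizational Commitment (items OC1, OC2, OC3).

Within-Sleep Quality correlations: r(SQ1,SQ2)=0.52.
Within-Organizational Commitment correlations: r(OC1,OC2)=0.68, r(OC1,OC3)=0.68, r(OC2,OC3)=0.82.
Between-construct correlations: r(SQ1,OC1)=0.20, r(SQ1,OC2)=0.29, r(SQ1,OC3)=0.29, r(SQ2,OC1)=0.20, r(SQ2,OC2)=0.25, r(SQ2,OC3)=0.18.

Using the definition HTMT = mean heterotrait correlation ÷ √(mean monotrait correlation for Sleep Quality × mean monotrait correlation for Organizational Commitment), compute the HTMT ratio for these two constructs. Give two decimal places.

0.38

Between-construct mean = 1.41/6 = 0.2350.
Mean within-SQ = 0.52/1 = 0.5200; mean within-OC = 2.18/3 = 0.7267.
Geometric mean = √(0.5200 × 0.7267) = 0.6147.
HTMT = 0.2350 / 0.6147 = 0.38.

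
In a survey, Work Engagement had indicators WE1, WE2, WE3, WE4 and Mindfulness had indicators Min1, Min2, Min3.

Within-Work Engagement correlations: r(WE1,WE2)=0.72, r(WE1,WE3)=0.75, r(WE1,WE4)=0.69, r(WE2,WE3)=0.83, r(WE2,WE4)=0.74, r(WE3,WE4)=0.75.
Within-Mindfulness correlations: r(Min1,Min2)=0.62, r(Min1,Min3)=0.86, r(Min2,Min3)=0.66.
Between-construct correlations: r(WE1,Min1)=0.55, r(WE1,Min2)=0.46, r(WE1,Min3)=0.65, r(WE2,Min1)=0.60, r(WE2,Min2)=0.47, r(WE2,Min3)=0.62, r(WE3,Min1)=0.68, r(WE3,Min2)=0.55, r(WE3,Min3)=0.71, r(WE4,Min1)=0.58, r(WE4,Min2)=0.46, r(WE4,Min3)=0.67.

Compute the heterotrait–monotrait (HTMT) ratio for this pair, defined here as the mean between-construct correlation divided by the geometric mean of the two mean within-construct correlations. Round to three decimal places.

Mean between = 7.00/12 = 0.5833.
Mean within-WE = 4.48/6 = 0.7467; mean within-Min = 2.14/3 = 0.7133.
Geometric mean = √(0.7467 × 0.7133) = 0.7298.
HTMT = 0.5833 / 0.7298 = 0.799.

0.799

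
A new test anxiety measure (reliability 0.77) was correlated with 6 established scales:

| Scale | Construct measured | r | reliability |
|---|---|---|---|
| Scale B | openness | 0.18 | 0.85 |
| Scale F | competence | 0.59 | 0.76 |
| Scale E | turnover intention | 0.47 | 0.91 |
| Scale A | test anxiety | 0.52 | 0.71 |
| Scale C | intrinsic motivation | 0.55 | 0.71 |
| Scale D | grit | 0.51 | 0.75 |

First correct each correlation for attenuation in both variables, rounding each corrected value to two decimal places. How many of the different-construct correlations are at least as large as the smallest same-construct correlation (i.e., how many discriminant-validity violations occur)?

Disattenuated r (r / √(r_scale · r_new)):
  Scale B (disc): 0.18 / √(0.85·0.77) = 0.22
  Scale F (disc): 0.59 / √(0.76·0.77) = 0.77
  Scale E (disc): 0.47 / √(0.91·0.77) = 0.56
  Scale A (conv): 0.52 / √(0.71·0.77) = 0.70
  Scale C (disc): 0.55 / √(0.71·0.77) = 0.74
  Scale D (disc): 0.51 / √(0.75·0.77) = 0.67
Smallest convergent = 0.70. Discriminant values: 0.22, 0.77, 0.56, 0.74, 0.67; count ≥ 0.70 → 2.

2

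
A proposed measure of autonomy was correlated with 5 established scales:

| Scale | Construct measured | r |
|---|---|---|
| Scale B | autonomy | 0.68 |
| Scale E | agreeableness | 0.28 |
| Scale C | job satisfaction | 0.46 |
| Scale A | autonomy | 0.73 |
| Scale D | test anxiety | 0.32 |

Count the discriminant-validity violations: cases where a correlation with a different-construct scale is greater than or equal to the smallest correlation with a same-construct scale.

0

Convergent (same construct = autonomy): Scale B, Scale A.
Smallest convergent = 0.68. Discriminant values: 0.28, 0.46, 0.32; count ≥ 0.68 → 0.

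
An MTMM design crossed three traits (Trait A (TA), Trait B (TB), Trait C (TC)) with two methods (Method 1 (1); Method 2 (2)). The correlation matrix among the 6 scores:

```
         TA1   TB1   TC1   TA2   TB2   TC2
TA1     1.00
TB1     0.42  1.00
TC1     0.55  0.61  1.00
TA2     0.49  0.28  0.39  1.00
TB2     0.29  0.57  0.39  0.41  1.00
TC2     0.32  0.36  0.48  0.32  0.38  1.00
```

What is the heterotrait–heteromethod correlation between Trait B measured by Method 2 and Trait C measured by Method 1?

Different traits and methods: r(TB2, TC1) = 0.39.

0.39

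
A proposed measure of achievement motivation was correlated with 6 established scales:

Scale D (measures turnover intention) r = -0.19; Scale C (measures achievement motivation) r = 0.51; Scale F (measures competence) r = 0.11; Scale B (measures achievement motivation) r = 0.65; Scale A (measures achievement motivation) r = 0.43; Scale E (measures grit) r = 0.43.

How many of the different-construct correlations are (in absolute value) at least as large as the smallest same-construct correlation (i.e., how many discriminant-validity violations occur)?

1

Convergent (same construct = achievement motivation): Scale C, Scale B, Scale A.
Smallest convergent = 0.43. Discriminant |r|: 0.19, 0.11, 0.43; count ≥ 0.43 → 1.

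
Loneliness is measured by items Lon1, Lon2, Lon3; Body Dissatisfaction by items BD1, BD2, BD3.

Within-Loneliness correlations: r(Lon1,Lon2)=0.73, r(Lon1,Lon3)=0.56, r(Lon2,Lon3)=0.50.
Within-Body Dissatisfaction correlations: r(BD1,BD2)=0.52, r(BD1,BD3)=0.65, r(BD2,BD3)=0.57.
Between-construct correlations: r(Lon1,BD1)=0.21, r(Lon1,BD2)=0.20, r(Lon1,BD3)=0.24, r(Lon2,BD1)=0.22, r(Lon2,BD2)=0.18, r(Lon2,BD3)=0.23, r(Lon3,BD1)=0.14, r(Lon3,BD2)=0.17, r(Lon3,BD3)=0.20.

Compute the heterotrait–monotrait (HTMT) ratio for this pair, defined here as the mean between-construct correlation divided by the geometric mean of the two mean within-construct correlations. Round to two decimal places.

0.34

Mean between = 1.79/9 = 0.1989.
Mean within-Lon = 1.79/3 = 0.5967; mean within-BD = 1.74/3 = 0.5800.
Geometric mean = √(0.5967 × 0.5800) = 0.5883.
HTMT = 0.1989 / 0.5883 = 0.34.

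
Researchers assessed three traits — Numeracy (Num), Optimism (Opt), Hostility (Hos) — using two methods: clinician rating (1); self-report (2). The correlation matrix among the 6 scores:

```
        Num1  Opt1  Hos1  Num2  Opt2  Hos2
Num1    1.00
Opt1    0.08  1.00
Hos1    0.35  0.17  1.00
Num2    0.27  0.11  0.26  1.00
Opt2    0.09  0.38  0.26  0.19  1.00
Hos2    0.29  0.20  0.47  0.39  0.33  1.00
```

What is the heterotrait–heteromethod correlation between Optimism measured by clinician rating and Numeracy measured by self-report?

Different traits and methods: r(Opt1, Num2) = 0.11.

0.11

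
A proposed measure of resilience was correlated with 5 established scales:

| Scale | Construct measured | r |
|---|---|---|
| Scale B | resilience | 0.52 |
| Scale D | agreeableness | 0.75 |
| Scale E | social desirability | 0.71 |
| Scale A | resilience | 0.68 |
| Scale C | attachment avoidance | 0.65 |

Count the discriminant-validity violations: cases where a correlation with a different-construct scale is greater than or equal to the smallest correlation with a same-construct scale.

3

Convergent (same construct = resilience): Scale B, Scale A.
Smallest convergent = 0.52. Discriminant values: 0.75, 0.71, 0.65; count ≥ 0.52 → 3.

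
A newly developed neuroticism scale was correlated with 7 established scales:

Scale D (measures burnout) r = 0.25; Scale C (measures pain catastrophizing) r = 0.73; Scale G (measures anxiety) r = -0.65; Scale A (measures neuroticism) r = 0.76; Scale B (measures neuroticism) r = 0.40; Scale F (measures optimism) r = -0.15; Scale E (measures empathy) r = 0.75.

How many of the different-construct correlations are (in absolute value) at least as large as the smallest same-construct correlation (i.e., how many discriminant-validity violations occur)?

3

Convergent (same construct = neuroticism): Scale A, Scale B.
Smallest convergent = 0.40. Discriminant |r|: 0.25, 0.73, 0.65, 0.15, 0.75; count ≥ 0.40 → 3.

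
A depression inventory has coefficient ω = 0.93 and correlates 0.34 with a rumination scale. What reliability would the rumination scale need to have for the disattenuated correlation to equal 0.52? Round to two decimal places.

0.46

r_true = r_obs / √(r_xx · r_yy) ⇒ 0.52 = 0.34 / √(0.93 · r_yy).
√(0.93 · r_yy) = 0.34 / 0.52 = 0.6538; 0.93 · r_yy = 0.4275; r_yy = 0.4275 / 0.93 ≈ 0.46.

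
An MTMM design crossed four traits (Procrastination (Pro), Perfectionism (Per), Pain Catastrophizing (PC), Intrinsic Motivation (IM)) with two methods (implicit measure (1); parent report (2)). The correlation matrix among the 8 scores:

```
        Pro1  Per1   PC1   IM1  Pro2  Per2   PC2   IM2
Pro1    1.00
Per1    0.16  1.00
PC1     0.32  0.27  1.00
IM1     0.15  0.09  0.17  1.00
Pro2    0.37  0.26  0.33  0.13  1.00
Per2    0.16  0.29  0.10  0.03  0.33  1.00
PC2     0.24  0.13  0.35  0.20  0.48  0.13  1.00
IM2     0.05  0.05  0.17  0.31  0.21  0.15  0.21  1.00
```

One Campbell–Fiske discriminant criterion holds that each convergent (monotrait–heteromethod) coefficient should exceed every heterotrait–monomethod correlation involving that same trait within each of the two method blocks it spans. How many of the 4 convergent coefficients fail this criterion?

Each convergent coefficient versus the relevant comparison correlations:
Pro (methods 1·2): 0.37 vs {0.16, 0.33, 0.32, 0.48, 0.15, 0.21} → fail.
Per (methods 1·2): 0.29 vs {0.16, 0.33, 0.27, 0.13, 0.09, 0.15} → fail.
PC (methods 1·2): 0.35 vs {0.32, 0.48, 0.27, 0.13, 0.17, 0.21} → fail.
IM (methods 1·2): 0.31 vs {0.15, 0.21, 0.09, 0.15, 0.17, 0.21} → pass.
3 of 4 fail.

3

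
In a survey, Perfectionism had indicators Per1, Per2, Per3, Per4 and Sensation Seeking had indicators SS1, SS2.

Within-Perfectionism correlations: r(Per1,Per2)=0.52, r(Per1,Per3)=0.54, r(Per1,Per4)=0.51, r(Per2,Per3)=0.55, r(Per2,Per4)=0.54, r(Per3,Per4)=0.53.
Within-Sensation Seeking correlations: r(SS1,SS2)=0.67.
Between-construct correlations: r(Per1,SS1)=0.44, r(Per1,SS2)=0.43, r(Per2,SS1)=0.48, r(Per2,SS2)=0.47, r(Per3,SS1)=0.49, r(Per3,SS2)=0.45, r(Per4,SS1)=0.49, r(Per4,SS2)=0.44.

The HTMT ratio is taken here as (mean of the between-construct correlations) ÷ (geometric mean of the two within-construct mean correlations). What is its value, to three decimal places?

0.773

Between-construct mean = 3.69/8 = 0.4613.
Mean within-Per = 3.19/6 = 0.5317; mean within-SS = 0.67/1 = 0.6700.
Geometric mean = √(0.5317 × 0.6700) = 0.5969.
HTMT = 0.4613 / 0.5969 = 0.773.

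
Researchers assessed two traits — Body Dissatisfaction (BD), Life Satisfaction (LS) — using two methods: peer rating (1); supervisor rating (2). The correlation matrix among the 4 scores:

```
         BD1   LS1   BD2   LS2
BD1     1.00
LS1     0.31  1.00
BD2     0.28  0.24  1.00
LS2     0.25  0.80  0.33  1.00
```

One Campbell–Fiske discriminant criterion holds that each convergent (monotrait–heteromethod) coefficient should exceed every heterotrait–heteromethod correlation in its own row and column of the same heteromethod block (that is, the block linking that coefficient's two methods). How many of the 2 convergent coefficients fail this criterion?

0

Convergent coefficients and their comparison sets:
BD (methods 1·2): 0.28 vs {0.25, 0.24} → pass.
LS (methods 1·2): 0.80 vs {0.24, 0.25} → pass.
0 of 2 fail.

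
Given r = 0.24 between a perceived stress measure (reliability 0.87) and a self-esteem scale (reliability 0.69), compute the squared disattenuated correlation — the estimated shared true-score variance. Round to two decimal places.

Disattenuated r = 0.24 / √(0.87 × 0.69) = 0.24 / 0.7748 = 0.3098.
Shared true-score variance = 0.3098² = 0.0960 ≈ 0.10.

0.10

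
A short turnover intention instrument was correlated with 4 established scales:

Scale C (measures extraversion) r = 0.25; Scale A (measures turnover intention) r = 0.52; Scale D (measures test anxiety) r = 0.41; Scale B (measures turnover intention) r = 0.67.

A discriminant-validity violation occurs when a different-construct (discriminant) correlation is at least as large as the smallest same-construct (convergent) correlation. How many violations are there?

Convergent (same construct = turnover intention): Scale A, Scale B.
Smallest convergent = 0.52. Discriminant values: 0.25, 0.41; count ≥ 0.52 → 0.

0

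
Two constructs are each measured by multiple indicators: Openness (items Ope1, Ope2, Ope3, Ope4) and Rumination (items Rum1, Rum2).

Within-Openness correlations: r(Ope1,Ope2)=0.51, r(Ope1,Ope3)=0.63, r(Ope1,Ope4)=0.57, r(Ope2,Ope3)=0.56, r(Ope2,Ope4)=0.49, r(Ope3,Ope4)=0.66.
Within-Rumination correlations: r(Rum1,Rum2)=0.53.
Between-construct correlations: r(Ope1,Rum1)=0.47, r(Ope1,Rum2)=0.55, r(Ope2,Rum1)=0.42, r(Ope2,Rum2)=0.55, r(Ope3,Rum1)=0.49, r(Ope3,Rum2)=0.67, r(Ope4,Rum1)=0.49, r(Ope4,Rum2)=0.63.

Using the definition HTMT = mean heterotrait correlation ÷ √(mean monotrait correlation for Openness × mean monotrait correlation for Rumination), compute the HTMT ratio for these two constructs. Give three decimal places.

Mean between = 4.27/8 = 0.5338.
Mean within-Ope = 3.42/6 = 0.5700; mean within-Rum = 0.53/1 = 0.5300.
Geometric mean = √(0.5700 × 0.5300) = 0.5496.
HTMT = 0.5338 / 0.5496 = 0.971.

0.971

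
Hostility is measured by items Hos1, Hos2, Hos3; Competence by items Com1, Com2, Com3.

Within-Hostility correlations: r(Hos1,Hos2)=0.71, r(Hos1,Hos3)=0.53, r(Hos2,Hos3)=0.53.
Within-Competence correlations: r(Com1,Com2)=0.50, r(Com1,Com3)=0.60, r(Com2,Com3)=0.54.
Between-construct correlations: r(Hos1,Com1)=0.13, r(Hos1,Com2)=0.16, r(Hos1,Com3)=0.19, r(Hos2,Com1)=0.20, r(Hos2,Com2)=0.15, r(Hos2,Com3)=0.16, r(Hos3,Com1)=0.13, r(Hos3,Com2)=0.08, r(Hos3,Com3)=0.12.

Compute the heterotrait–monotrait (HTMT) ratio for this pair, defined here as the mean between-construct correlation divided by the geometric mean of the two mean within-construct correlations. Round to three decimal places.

0.258

Between-construct mean = 1.32/9 = 0.1467.
Mean within-Hos = 1.77/3 = 0.5900; mean within-Com = 1.64/3 = 0.5467.
Geometric mean = √(0.5900 × 0.5467) = 0.5679.
HTMT = 0.1467 / 0.5679 = 0.258.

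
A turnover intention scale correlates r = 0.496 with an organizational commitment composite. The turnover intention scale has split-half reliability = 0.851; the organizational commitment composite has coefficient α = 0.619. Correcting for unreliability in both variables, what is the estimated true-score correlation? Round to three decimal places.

r_true = r_obs / √(r_xx · r_yy) = 0.496 / √(0.851 × 0.619) = 0.496 / √0.526769 = 0.496 / 0.7258 ≈ 0.683.

0.683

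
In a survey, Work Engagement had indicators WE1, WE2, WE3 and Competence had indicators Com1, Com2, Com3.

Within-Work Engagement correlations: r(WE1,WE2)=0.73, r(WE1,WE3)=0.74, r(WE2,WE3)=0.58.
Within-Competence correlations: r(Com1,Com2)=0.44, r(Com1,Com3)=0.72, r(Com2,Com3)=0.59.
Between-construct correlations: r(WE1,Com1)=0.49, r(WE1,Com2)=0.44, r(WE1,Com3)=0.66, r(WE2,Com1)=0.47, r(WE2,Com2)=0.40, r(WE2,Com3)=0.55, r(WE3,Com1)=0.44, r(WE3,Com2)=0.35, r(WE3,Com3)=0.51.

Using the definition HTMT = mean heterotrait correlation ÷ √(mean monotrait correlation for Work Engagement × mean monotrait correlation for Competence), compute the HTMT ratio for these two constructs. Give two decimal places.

Mean heterotrait r = 4.31/9 = 0.4789.
Mean within-WE = 2.05/3 = 0.6833; mean within-Com = 1.75/3 = 0.5833.
Geometric mean = √(0.6833 × 0.5833) = 0.6313.
HTMT = 0.4789 / 0.6313 = 0.76.

0.76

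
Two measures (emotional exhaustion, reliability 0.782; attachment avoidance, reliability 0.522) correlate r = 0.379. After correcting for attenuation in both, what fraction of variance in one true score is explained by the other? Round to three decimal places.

Disattenuated r = 0.379 / √(0.782 × 0.522) = 0.379 / 0.6389 = 0.5932.
Shared true-score variance = 0.5932² = 0.3519 ≈ 0.352.

0.352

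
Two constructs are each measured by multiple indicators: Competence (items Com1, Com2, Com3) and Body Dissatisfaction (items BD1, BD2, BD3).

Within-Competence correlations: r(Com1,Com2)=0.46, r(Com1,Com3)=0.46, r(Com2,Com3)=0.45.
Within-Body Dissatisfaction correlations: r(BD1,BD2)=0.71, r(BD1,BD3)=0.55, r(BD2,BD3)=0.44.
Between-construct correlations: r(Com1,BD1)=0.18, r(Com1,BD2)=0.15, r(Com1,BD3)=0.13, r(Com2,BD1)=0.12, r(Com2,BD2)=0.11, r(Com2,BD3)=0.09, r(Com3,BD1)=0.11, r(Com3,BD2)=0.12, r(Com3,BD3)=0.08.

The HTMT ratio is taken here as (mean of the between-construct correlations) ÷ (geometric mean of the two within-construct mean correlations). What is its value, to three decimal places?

0.238

Mean heterotrait r = 1.09/9 = 0.1211.
Mean within-Com = 1.37/3 = 0.4567; mean within-BD = 1.70/3 = 0.5667.
Geometric mean = √(0.4567 × 0.5667) = 0.5087.
HTMT = 0.1211 / 0.5087 = 0.238.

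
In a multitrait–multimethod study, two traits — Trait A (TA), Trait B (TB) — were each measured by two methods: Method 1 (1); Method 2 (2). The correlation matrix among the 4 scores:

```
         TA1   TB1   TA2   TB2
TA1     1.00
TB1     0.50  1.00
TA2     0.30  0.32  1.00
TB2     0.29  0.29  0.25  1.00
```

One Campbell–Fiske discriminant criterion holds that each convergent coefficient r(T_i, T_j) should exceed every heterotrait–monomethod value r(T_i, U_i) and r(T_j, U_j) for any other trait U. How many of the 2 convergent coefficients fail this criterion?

2

Each convergent coefficient versus the relevant comparison correlations:
TA (methods 1·2): 0.30 vs {0.50, 0.25} → fail.
TB (methods 1·2): 0.29 vs {0.50, 0.25} → fail.
2 of 2 fail.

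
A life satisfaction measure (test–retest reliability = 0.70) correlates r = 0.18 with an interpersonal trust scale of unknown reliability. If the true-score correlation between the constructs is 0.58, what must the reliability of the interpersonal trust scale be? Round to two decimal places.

0.14

r_true = r_obs / √(r_xx · r_yy) ⇒ 0.58 = 0.18 / √(0.70 · r_yy).
√(0.70 · r_yy) = 0.18 / 0.58 = 0.3103; 0.70 · r_yy = 0.0963; r_yy = 0.0963 / 0.70 ≈ 0.14.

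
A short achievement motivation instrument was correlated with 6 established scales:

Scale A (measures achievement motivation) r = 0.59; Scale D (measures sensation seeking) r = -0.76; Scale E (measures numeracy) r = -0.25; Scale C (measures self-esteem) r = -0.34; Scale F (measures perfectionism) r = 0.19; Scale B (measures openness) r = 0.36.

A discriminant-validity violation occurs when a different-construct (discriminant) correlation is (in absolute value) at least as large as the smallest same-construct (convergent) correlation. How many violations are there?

Convergent (same construct = achievement motivation): Scale A.
Smallest convergent = 0.59. Discriminant |r|: 0.76, 0.25, 0.34, 0.19, 0.36; count ≥ 0.59 → 1.

1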